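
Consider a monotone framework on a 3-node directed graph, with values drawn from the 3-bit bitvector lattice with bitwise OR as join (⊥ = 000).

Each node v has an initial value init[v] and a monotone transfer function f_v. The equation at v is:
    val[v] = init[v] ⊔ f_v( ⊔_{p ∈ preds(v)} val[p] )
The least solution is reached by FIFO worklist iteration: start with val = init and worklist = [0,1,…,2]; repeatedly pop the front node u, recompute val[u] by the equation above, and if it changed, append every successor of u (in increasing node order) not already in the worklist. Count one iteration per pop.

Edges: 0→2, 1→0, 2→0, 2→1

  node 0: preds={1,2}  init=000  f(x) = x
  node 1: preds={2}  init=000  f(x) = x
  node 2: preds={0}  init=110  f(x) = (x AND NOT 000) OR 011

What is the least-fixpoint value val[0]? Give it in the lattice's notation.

111

Iteration log — 7 steps:
  step 1. node 0  ⊔preds=110  new=110  old=000  +wl: 
  step 2. node 1  ⊔preds=110  new=110  old=000  +wl: 0
  step 3. node 2  ⊔preds=110  new=111  old=110  +wl: 1
  step 4. node 0  ⊔preds=111  new=111  old=110  +wl: 2
  step 5. node 1  ⊔preds=111  new=111  old=110  +wl: 0
  step 6. node 2  ⊔preds=111  new=111  stable
  step 7. node 0  ⊔preds=111  new=111  stable

Least fixpoint reached:
  node 0: 111
  node 1: 111
  node 2: 111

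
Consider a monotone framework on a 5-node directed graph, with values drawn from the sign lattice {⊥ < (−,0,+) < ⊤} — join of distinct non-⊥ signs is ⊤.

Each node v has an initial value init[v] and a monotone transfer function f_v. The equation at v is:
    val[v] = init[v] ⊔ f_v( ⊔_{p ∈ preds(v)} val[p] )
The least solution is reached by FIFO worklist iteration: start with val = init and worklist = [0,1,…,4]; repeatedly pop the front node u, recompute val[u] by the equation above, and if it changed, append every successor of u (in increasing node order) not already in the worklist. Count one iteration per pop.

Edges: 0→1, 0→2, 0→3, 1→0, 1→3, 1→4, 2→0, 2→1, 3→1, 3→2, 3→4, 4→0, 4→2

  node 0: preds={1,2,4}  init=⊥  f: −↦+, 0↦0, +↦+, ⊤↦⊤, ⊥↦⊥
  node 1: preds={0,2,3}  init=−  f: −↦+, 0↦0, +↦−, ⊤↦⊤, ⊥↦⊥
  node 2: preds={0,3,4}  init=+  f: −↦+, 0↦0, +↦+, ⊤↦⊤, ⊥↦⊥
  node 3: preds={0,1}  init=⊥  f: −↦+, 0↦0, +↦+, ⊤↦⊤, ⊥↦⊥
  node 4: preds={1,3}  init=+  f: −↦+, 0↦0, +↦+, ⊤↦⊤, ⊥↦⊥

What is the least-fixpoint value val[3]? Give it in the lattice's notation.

⊤

Trace (8 dequeues):
  [1] u=0 | in ⊤ | out ⊤ | prev ⊥ | push {}
  [2] u=1 | in ⊤ | out ⊤ | prev − | push {0}
  [3] u=2 | in ⊤ | out ⊤ | prev + | push {1}
  [4] u=3 | in ⊤ | out ⊤ | prev ⊥ | push {2}
  [5] u=4 | in ⊤ | out ⊤ | prev + | push {}
  [6] u=0 | in ⊤ | out ⊤ | ==
  [7] u=1 | in ⊤ | out ⊤ | ==
  [8] u=2 | in ⊤ | out ⊤ | ==

Converged values:
  [0] ⊤
  [1] ⊤
  [2] ⊤
  [3] ⊤
  [4] ⊤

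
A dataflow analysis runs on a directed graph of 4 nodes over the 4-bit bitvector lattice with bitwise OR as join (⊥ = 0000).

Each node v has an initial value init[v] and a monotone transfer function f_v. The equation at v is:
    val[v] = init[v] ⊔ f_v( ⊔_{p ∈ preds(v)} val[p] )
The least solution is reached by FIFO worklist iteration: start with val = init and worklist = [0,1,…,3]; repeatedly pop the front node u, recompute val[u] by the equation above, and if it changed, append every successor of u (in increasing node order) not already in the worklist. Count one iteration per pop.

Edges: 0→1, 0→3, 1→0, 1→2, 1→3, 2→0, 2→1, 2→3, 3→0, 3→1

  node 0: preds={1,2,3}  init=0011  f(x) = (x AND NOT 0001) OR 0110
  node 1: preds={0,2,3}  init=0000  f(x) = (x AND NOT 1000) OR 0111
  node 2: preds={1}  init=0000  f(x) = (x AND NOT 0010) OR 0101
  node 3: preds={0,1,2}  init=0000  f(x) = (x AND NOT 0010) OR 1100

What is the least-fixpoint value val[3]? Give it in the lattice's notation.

1101

Trace (7 dequeues):
  [1] u=0 | in 0000 | out 0111 | prev 0011 | push {}
  [2] u=1 | in 0111 | out 0111 | prev 0000 | push {0}
  [3] u=2 | in 0111 | out 0101 | prev 0000 | push {1}
  [4] u=3 | in 0111 | out 1101 | prev 0000 | push {}
  [5] u=0 | in 1111 | out 1111 | prev 0111 | push {3}
  [6] u=1 | in 1111 | out 0111 | ==
  [7] u=3 | in 1111 | out 1101 | ==

Converged values:
  [0] 1111
  [1] 0111
  [2] 0101
  [3] 1101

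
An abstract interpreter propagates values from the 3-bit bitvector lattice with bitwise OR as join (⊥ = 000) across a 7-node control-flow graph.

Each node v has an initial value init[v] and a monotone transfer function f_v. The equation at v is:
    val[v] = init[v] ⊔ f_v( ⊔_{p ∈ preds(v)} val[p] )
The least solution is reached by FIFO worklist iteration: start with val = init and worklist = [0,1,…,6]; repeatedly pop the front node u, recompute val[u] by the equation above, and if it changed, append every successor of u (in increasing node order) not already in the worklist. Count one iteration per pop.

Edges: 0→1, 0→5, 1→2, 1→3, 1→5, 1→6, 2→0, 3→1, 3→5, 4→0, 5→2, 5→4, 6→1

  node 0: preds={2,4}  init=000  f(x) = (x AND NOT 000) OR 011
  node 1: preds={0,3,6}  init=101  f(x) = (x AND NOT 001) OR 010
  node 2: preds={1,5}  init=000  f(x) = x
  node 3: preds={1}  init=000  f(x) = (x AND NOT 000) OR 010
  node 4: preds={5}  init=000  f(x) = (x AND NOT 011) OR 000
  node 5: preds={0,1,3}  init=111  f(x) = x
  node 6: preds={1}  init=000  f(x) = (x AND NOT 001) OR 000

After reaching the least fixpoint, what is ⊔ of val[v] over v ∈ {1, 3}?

Iteration log — 10 steps:
  step 1. node 0  ⊔preds=000  new=011  old=000  +wl: 
  step 2. node 1  ⊔preds=011  new=111  old=101  +wl: 
  step 3. node 2  ⊔preds=111  new=111  old=000  +wl: 0
  step 4. node 3  ⊔preds=111  new=111  old=000  +wl: 1
  step 5. node 4  ⊔preds=111  new=100  old=000  +wl: 
  step 6. node 5  ⊔preds=111  new=111  stable
  step 7. node 6  ⊔preds=111  new=110  old=000  +wl: 
  step 8. node 0  ⊔preds=111  new=111  old=011  +wl: 5
  step 9. node 1  ⊔preds=111  new=111  stable
  step 10. node 5  ⊔preds=111  new=111  stable

Least fixpoint reached:
  node 0: 111
  node 1: 111
  node 2: 111
  node 3: 111
  node 4: 100
  node 5: 111
  node 6: 110

111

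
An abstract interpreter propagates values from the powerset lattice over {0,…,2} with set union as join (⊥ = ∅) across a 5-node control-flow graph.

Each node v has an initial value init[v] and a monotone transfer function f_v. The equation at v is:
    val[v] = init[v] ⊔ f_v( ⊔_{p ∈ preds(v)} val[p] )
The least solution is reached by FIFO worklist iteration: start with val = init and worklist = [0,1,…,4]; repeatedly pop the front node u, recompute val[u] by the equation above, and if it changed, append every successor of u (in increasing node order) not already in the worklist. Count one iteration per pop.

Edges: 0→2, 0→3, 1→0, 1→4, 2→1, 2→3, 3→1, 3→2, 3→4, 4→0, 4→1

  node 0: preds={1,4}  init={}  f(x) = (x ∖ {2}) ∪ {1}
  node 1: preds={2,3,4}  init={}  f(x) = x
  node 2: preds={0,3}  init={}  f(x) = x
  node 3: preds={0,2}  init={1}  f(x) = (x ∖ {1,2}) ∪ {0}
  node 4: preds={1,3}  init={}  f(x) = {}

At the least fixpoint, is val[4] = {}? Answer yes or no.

yes

Worklist (13 pops):
  #1 pop 0: in={} → {1} (was {}); enqueue []
  #2 pop 1: in={1} → {1} (was {}); enqueue [0]
  #3 pop 2: in={1} → {1} (was {}); enqueue [1]
  #4 pop 3: in={1} → {0,1} (was {1}); enqueue [2]
  #5 pop 4: in={0,1} → {} (no change)
  #6 pop 0: in={1} → {1} (no change)
  #7 pop 1: in={0,1} → {0,1} (was {1}); enqueue [0,4]
  #8 pop 2: in={0,1} → {0,1} (was {1}); enqueue [1,3]
  #9 pop 0: in={0,1} → {0,1} (was {1}); enqueue [2]
  #10 pop 4: in={0,1} → {} (no change)
  #11 pop 1: in={0,1} → {0,1} (no change)
  #12 pop 3: in={0,1} → {0,1} (no change)
  #13 pop 2: in={0,1} → {0,1} (no change)

Fixpoint:
  val[0] = {0,1}
  val[1] = {0,1}
  val[2] = {0,1}
  val[3] = {0,1}
  val[4] = {}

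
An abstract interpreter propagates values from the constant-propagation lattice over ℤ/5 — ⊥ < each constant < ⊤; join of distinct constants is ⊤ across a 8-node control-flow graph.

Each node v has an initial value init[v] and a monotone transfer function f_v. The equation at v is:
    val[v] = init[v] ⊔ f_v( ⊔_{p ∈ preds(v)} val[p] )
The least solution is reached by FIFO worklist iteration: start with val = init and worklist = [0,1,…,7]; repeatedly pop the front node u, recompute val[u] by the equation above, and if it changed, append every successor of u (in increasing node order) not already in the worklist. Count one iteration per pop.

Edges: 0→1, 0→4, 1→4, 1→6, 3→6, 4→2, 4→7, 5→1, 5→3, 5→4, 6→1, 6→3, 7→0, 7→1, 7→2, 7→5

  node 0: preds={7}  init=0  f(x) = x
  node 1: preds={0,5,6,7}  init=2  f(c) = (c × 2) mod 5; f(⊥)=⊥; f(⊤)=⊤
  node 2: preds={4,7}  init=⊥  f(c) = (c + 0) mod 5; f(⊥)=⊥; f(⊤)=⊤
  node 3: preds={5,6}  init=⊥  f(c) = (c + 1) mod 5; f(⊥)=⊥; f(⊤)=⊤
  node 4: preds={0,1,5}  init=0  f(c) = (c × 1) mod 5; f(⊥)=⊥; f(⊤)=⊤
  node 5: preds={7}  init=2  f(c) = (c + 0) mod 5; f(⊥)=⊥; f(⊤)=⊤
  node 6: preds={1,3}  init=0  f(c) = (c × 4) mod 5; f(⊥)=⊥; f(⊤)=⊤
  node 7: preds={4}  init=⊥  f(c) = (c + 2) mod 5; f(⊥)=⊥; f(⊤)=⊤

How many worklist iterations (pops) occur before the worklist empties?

Iteration log — 16 steps:
  step 1. node 0  ⊔preds=⊥  new=0  stable
  step 2. node 1  ⊔preds=⊤  new=⊤  old=2  +wl: 
  step 3. node 2  ⊔preds=0  new=0  old=⊥  +wl: 
  step 4. node 3  ⊔preds=⊤  new=⊤  old=⊥  +wl: 
  step 5. node 4  ⊔preds=⊤  new=⊤  old=0  +wl: 2
  step 6. node 5  ⊔preds=⊥  new=2  stable
  step 7. node 6  ⊔preds=⊤  new=⊤  old=0  +wl: 1,3
  step 8. node 7  ⊔preds=⊤  new=⊤  old=⊥  +wl: 0,5
  step 9. node 2  ⊔preds=⊤  new=⊤  old=0  +wl: 
  step 10. node 1  ⊔preds=⊤  new=⊤  stable
  step 11. node 3  ⊔preds=⊤  new=⊤  stable
  step 12. node 0  ⊔preds=⊤  new=⊤  old=0  +wl: 1,4
  step 13. node 5  ⊔preds=⊤  new=⊤  old=2  +wl: 3
  step 14. node 1  ⊔preds=⊤  new=⊤  stable
  step 15. node 4  ⊔preds=⊤  new=⊤  stable
  step 16. node 3  ⊔preds=⊤  new=⊤  stable

Least fixpoint reached:
  node 0: ⊤
  node 1: ⊤
  node 2: ⊤
  node 3: ⊤
  node 4: ⊤
  node 5: ⊤
  node 6: ⊤
  node 7: ⊤

16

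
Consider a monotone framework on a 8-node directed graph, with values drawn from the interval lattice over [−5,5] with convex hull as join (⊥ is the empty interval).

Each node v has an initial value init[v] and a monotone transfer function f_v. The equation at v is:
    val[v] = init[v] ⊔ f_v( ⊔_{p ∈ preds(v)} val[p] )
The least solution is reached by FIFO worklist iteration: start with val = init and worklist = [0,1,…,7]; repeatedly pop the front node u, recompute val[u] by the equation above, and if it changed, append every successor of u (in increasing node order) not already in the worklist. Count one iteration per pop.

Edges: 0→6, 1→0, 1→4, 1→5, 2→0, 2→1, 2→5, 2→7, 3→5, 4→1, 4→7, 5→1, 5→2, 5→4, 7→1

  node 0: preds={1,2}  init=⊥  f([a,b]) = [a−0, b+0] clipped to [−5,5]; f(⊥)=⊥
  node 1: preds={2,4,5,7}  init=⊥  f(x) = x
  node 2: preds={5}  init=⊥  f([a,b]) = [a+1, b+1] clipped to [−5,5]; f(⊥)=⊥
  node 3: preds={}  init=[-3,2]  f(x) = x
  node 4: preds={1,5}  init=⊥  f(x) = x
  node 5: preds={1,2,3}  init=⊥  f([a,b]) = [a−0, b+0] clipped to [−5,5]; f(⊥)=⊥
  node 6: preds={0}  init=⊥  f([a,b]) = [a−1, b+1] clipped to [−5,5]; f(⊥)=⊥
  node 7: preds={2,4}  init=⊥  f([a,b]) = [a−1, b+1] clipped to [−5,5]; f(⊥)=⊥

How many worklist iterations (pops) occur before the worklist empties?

Trace (48 dequeues):
  [1] u=0 | in ⊥ | out ⊥ | ==
  [2] u=1 | in ⊥ | out ⊥ | ==
  [3] u=2 | in ⊥ | out ⊥ | ==
  [4] u=3 | in ⊥ | out [-3,2] | ==
  [5] u=4 | in ⊥ | out ⊥ | ==
  [6] u=5 | in [-3,2] | out [-3,2] | prev ⊥ | push {1,2,4}
  [7] u=6 | in ⊥ | out ⊥ | ==
  [8] u=7 | in ⊥ | out ⊥ | ==
  [9] u=1 | in [-3,2] | out [-3,2] | prev ⊥ | push {0,5}
  [10] u=2 | in [-3,2] | out [-2,3] | prev ⊥ | push {1,7}
  [11] u=4 | in [-3,2] | out [-3,2] | prev ⊥ | push {}
  [12] u=0 | in [-3,3] | out [-3,3] | prev ⊥ | push {6}
  [13] u=5 | in [-3,3] | out [-3,3] | prev [-3,2] | push {2,4}
  [14] u=1 | in [-3,3] | out [-3,3] | prev [-3,2] | push {0,5}
  [15] u=7 | in [-3,3] | out [-4,4] | prev ⊥ | push {1}
  [16] u=6 | in [-3,3] | out [-4,4] | prev ⊥ | push {}
  [17] u=2 | in [-3,3] | out [-2,4] | prev [-2,3] | push {7}
  [18] u=4 | in [-3,3] | out [-3,3] | prev [-3,2] | push {}
  [19] u=0 | in [-3,4] | out [-3,4] | prev [-3,3] | push {6}
  [20] u=5 | in [-3,4] | out [-3,4] | prev [-3,3] | push {2,4}
  [21] u=1 | in [-4,4] | out [-4,4] | prev [-3,3] | push {0,5}
  [22] u=7 | in [-3,4] | out [-4,5] | prev [-4,4] | push {1}
  [23] u=6 | in [-3,4] | out [-4,5] | prev [-4,4] | push {}
  [24] u=2 | in [-3,4] | out [-2,5] | prev [-2,4] | push {7}
  [25] u=4 | in [-4,4] | out [-4,4] | prev [-3,3] | push {}
  [26] u=0 | in [-4,5] | out [-4,5] | prev [-3,4] | push {6}
  [27] u=5 | in [-4,5] | out [-4,5] | prev [-3,4] | push {2,4}
  [28] u=1 | in [-4,5] | out [-4,5] | prev [-4,4] | push {0,5}
  [29] u=7 | in [-4,5] | out [-5,5] | prev [-4,5] | push {1}
  [30] u=6 | in [-4,5] | out [-5,5] | prev [-4,5] | push {}
  [31] u=2 | in [-4,5] | out [-3,5] | prev [-2,5] | push {7}
  [32] u=4 | in [-4,5] | out [-4,5] | prev [-4,4] | push {}
  [33] u=0 | in [-4,5] | out [-4,5] | ==
  [34] u=5 | in [-4,5] | out [-4,5] | ==
  [35] u=1 | in [-5,5] | out [-5,5] | prev [-4,5] | push {0,4,5}
  [36] u=7 | in [-4,5] | out [-5,5] | ==
  [37] u=0 | in [-5,5] | out [-5,5] | prev [-4,5] | push {6}
  [38] u=4 | in [-5,5] | out [-5,5] | prev [-4,5] | push {1,7}
  [39] u=5 | in [-5,5] | out [-5,5] | prev [-4,5] | push {2,4}
  [40] u=6 | in [-5,5] | out [-5,5] | ==
  [41] u=1 | in [-5,5] | out [-5,5] | ==
  [42] u=7 | in [-5,5] | out [-5,5] | ==
  [43] u=2 | in [-5,5] | out [-4,5] | prev [-3,5] | push {0,1,5,7}
  [44] u=4 | in [-5,5] | out [-5,5] | ==
  [45] u=0 | in [-5,5] | out [-5,5] | ==
  [46] u=1 | in [-5,5] | out [-5,5] | ==
  [47] u=5 | in [-5,5] | out [-5,5] | ==
  [48] u=7 | in [-5,5] | out [-5,5] | ==

Converged values:
  [0] [-5,5]
  [1] [-5,5]
  [2] [-4,5]
  [3] [-3,2]
  [4] [-5,5]
  [5] [-5,5]
  [6] [-5,5]
  [7] [-5,5]

48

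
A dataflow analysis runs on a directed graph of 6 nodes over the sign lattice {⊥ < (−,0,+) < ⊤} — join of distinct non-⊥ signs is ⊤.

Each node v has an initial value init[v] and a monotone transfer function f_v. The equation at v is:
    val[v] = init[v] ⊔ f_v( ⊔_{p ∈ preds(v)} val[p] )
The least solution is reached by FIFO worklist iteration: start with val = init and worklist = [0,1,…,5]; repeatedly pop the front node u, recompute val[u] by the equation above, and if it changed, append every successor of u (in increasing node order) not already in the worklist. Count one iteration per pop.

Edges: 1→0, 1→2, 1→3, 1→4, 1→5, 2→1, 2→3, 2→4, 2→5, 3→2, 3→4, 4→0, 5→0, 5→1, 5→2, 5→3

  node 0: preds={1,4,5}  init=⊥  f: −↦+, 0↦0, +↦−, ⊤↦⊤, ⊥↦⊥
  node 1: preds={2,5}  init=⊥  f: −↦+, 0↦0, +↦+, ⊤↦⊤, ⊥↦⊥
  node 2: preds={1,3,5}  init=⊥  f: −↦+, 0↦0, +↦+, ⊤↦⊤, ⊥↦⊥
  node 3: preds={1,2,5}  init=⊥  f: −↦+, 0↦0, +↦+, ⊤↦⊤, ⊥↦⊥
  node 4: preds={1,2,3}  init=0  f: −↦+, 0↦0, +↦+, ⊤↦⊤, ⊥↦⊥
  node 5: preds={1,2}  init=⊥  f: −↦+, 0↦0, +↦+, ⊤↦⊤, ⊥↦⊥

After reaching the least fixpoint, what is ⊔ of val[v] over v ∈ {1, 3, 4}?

0

Worklist (6 pops):
  #1 pop 0: in=0 → 0 (was ⊥); enqueue []
  #2 pop 1: in=⊥ → ⊥ (no change)
  #3 pop 2: in=⊥ → ⊥ (no change)
  #4 pop 3: in=⊥ → ⊥ (no change)
  #5 pop 4: in=⊥ → 0 (no change)
  #6 pop 5: in=⊥ → ⊥ (no change)

Fixpoint:
  val[0] = 0
  val[1] = ⊥
  val[2] = ⊥
  val[3] = ⊥
  val[4] = 0
  val[5] = ⊥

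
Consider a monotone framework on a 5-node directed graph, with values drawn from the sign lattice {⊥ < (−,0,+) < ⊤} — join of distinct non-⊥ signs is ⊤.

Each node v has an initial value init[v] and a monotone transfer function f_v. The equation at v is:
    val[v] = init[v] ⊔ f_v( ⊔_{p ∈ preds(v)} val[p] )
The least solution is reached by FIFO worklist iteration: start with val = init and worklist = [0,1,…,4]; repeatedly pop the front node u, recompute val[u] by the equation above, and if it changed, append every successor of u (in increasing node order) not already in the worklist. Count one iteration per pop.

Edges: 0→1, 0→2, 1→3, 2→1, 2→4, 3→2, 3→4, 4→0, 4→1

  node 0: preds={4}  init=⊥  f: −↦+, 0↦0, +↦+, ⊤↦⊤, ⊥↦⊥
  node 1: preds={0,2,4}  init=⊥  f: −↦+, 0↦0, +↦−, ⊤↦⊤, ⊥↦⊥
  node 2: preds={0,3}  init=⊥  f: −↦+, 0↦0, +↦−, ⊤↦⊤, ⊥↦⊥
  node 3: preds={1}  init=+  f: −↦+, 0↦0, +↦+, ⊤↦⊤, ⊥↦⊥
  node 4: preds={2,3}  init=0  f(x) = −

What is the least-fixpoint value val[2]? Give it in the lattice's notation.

Trace (11 dequeues):
  [1] u=0 | in 0 | out 0 | prev ⊥ | push {}
  [2] u=1 | in 0 | out 0 | prev ⊥ | push {}
  [3] u=2 | in ⊤ | out ⊤ | prev ⊥ | push {1}
  [4] u=3 | in 0 | out ⊤ | prev + | push {2}
  [5] u=4 | in ⊤ | out ⊤ | prev 0 | push {0}
  [6] u=1 | in ⊤ | out ⊤ | prev 0 | push {3}
  [7] u=2 | in ⊤ | out ⊤ | ==
  [8] u=0 | in ⊤ | out ⊤ | prev 0 | push {1,2}
  [9] u=3 | in ⊤ | out ⊤ | ==
  [10] u=1 | in ⊤ | out ⊤ | ==
  [11] u=2 | in ⊤ | out ⊤ | ==

Converged values:
  [0] ⊤
  [1] ⊤
  [2] ⊤
  [3] ⊤
  [4] ⊤

⊤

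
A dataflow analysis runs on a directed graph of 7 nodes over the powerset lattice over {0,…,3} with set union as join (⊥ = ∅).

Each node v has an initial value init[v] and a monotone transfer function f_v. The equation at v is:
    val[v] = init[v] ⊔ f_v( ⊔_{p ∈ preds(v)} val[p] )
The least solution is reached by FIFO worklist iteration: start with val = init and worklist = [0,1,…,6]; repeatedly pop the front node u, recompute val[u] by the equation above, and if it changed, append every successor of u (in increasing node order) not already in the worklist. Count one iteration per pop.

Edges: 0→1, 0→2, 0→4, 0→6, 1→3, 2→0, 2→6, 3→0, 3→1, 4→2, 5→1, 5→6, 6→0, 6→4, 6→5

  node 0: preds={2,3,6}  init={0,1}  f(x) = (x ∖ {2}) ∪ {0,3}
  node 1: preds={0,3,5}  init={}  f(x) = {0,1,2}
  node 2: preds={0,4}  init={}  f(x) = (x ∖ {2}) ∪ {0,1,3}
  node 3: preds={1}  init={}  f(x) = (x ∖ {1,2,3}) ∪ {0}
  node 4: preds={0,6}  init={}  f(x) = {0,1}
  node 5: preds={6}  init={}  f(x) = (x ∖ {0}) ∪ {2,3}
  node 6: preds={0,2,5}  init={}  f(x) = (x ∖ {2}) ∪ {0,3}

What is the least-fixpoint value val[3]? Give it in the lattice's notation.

Worklist (14 pops):
  #1 pop 0: in={} → {0,1,3} (was {0,1}); enqueue []
  #2 pop 1: in={0,1,3} → {0,1,2} (was {}); enqueue []
  #3 pop 2: in={0,1,3} → {0,1,3} (was {}); enqueue [0]
  #4 pop 3: in={0,1,2} → {0} (was {}); enqueue [1]
  #5 pop 4: in={0,1,3} → {0,1} (was {}); enqueue [2]
  #6 pop 5: in={} → {2,3} (was {}); enqueue []
  #7 pop 6: in={0,1,2,3} → {0,1,3} (was {}); enqueue [4,5]
  #8 pop 0: in={0,1,3} → {0,1,3} (no change)
  #9 pop 1: in={0,1,2,3} → {0,1,2} (no change)
  #10 pop 2: in={0,1,3} → {0,1,3} (no change)
  #11 pop 4: in={0,1,3} → {0,1} (no change)
  #12 pop 5: in={0,1,3} → {1,2,3} (was {2,3}); enqueue [1,6]
  #13 pop 1: in={0,1,2,3} → {0,1,2} (no change)
  #14 pop 6: in={0,1,2,3} → {0,1,3} (no change)

Fixpoint:
  val[0] = {0,1,3}
  val[1] = {0,1,2}
  val[2] = {0,1,3}
  val[3] = {0}
  val[4] = {0,1}
  val[5] = {1,2,3}
  val[6] = {0,1,3}

{0}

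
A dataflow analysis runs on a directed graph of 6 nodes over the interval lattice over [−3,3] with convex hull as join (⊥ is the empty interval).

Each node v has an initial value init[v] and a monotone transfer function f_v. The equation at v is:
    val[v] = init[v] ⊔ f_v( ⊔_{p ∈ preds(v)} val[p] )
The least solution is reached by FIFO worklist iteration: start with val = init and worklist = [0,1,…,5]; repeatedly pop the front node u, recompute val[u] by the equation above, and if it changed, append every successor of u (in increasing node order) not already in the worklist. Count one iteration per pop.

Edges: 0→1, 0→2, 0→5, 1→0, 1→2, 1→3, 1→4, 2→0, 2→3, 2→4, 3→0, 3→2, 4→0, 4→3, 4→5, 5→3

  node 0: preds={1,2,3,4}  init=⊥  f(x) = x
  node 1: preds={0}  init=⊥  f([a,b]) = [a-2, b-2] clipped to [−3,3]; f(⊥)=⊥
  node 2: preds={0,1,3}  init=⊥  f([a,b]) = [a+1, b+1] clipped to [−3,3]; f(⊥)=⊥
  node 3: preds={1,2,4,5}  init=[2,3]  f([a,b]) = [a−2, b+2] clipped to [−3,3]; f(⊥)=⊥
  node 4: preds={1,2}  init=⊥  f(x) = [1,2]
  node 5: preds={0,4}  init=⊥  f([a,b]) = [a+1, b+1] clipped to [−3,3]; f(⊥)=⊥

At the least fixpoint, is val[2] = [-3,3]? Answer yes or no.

Iteration log — 20 steps:
  step 1. node 0  ⊔preds=[2,3]  new=[2,3]  old=⊥  +wl: 
  step 2. node 1  ⊔preds=[2,3]  new=[0,1]  old=⊥  +wl: 0
  step 3. node 2  ⊔preds=[0,3]  new=[1,3]  old=⊥  +wl: 
  step 4. node 3  ⊔preds=[0,3]  new=[-2,3]  old=[2,3]  +wl: 2
  step 5. node 4  ⊔preds=[0,3]  new=[1,2]  old=⊥  +wl: 3
  step 6. node 5  ⊔preds=[1,3]  new=[2,3]  old=⊥  +wl: 
  step 7. node 0  ⊔preds=[-2,3]  new=[-2,3]  old=[2,3]  +wl: 1,5
  step 8. node 2  ⊔preds=[-2,3]  new=[-1,3]  old=[1,3]  +wl: 0,4
  step 9. node 3  ⊔preds=[-1,3]  new=[-3,3]  old=[-2,3]  +wl: 2
  step 10. node 1  ⊔preds=[-2,3]  new=[-3,1]  old=[0,1]  +wl: 3
  step 11. node 5  ⊔preds=[-2,3]  new=[-1,3]  old=[2,3]  +wl: 
  step 12. node 0  ⊔preds=[-3,3]  new=[-3,3]  old=[-2,3]  +wl: 1,5
  step 13. node 4  ⊔preds=[-3,3]  new=[1,2]  stable
  step 14. node 2  ⊔preds=[-3,3]  new=[-2,3]  old=[-1,3]  +wl: 0,4
  step 15. node 3  ⊔preds=[-3,3]  new=[-3,3]  stable
  step 16. node 1  ⊔preds=[-3,3]  new=[-3,1]  stable
  step 17. node 5  ⊔preds=[-3,3]  new=[-2,3]  old=[-1,3]  +wl: 3
  step 18. node 0  ⊔preds=[-3,3]  new=[-3,3]  stable
  step 19. node 4  ⊔preds=[-3,3]  new=[1,2]  stable
  step 20. node 3  ⊔preds=[-3,3]  new=[-3,3]  stable

Least fixpoint reached:
  node 0: [-3,3]
  node 1: [-3,1]
  node 2: [-2,3]
  node 3: [-3,3]
  node 4: [1,2]
  node 5: [-2,3]

no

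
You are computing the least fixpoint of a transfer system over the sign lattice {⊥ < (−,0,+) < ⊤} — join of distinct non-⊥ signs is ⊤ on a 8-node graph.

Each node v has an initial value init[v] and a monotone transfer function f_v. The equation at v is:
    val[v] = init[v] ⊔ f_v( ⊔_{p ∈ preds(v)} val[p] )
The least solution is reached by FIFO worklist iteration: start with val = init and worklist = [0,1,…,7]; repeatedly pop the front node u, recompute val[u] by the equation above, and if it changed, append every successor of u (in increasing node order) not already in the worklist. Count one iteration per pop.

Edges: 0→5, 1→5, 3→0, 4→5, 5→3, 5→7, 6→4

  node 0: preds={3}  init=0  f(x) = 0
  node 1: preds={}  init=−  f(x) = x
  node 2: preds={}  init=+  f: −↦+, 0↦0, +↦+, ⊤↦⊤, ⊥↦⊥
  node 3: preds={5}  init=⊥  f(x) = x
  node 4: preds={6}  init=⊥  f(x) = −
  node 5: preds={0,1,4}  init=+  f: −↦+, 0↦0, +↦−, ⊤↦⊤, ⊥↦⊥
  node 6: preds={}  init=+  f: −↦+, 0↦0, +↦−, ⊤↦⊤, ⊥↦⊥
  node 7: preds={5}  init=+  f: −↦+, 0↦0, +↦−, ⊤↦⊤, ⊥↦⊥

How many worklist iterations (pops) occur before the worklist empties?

Trace (11 dequeues):
  [1] u=0 | in ⊥ | out 0 | ==
  [2] u=1 | in ⊥ | out − | ==
  [3] u=2 | in ⊥ | out + | ==
  [4] u=3 | in + | out + | prev ⊥ | push {0}
  [5] u=4 | in + | out − | prev ⊥ | push {}
  [6] u=5 | in ⊤ | out ⊤ | prev + | push {3}
  [7] u=6 | in ⊥ | out + | ==
  [8] u=7 | in ⊤ | out ⊤ | prev + | push {}
  [9] u=0 | in + | out 0 | ==
  [10] u=3 | in ⊤ | out ⊤ | prev + | push {0}
  [11] u=0 | in ⊤ | out 0 | ==

Converged values:
  [0] 0
  [1] −
  [2] +
  [3] ⊤
  [4] −
  [5] ⊤
  [6] +
  [7] ⊤

11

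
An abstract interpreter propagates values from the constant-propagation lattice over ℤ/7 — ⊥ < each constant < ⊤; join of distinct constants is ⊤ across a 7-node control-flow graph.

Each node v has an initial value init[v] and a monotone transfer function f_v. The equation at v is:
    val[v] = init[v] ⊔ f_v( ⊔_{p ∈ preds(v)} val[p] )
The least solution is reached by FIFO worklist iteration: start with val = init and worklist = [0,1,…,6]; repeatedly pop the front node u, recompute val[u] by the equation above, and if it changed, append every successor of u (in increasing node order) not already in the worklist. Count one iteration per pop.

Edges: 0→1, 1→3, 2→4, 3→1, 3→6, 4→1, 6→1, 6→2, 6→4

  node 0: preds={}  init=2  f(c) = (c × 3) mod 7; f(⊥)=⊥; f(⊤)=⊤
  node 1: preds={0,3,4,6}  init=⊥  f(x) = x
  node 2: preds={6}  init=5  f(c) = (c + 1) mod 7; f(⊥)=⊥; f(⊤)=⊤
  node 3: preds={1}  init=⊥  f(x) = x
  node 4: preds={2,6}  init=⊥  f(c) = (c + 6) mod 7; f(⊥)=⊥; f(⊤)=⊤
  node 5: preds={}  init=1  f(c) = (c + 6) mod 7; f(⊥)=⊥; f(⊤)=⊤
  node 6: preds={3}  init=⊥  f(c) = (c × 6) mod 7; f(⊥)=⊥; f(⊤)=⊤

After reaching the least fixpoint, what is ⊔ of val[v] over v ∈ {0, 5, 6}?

⊤

Worklist (16 pops):
  #1 pop 0: in=⊥ → 2 (no change)
  #2 pop 1: in=2 → 2 (was ⊥); enqueue []
  #3 pop 2: in=⊥ → 5 (no change)
  #4 pop 3: in=2 → 2 (was ⊥); enqueue [1]
  #5 pop 4: in=5 → 4 (was ⊥); enqueue []
  #6 pop 5: in=⊥ → 1 (no change)
  #7 pop 6: in=2 → 5 (was ⊥); enqueue [2,4]
  #8 pop 1: in=⊤ → ⊤ (was 2); enqueue [3]
  #9 pop 2: in=5 → ⊤ (was 5); enqueue []
  #10 pop 4: in=⊤ → ⊤ (was 4); enqueue [1]
  #11 pop 3: in=⊤ → ⊤ (was 2); enqueue [6]
  #12 pop 1: in=⊤ → ⊤ (no change)
  #13 pop 6: in=⊤ → ⊤ (was 5); enqueue [1,2,4]
  #14 pop 1: in=⊤ → ⊤ (no change)
  #15 pop 2: in=⊤ → ⊤ (no change)
  #16 pop 4: in=⊤ → ⊤ (no change)

Fixpoint:
  val[0] = 2
  val[1] = ⊤
  val[2] = ⊤
  val[3] = ⊤
  val[4] = ⊤
  val[5] = 1
  val[6] = ⊤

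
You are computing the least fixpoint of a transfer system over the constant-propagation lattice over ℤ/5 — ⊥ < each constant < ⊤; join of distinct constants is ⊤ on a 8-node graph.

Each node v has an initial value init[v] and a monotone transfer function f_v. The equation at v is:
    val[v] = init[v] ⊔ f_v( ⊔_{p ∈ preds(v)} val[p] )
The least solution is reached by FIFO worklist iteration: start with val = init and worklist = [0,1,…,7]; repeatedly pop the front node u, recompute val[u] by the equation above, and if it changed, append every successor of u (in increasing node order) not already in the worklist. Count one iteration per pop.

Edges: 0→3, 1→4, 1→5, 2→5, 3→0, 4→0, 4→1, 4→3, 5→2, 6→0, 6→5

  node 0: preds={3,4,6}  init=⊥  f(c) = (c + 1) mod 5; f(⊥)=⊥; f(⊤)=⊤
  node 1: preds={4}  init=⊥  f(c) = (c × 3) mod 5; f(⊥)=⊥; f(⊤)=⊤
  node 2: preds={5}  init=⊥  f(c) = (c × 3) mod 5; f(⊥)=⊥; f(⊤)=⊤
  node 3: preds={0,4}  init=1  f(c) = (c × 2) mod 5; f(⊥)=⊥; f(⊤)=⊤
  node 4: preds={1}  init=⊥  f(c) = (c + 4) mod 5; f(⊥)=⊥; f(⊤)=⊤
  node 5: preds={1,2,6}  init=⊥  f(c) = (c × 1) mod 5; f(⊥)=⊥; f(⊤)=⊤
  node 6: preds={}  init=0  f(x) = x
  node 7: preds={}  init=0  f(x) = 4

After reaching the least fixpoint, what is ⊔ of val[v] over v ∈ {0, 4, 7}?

⊤

Trace (11 dequeues):
  [1] u=0 | in ⊤ | out ⊤ | prev ⊥ | push {}
  [2] u=1 | in ⊥ | out ⊥ | ==
  [3] u=2 | in ⊥ | out ⊥ | ==
  [4] u=3 | in ⊤ | out ⊤ | prev 1 | push {0}
  [5] u=4 | in ⊥ | out ⊥ | ==
  [6] u=5 | in 0 | out 0 | prev ⊥ | push {2}
  [7] u=6 | in ⊥ | out 0 | ==
  [8] u=7 | in ⊥ | out ⊤ | prev 0 | push {}
  [9] u=0 | in ⊤ | out ⊤ | ==
  [10] u=2 | in 0 | out 0 | prev ⊥ | push {5}
  [11] u=5 | in 0 | out 0 | ==

Converged values:
  [0] ⊤
  [1] ⊥
  [2] 0
  [3] ⊤
  [4] ⊥
  [5] 0
  [6] 0
  [7] ⊤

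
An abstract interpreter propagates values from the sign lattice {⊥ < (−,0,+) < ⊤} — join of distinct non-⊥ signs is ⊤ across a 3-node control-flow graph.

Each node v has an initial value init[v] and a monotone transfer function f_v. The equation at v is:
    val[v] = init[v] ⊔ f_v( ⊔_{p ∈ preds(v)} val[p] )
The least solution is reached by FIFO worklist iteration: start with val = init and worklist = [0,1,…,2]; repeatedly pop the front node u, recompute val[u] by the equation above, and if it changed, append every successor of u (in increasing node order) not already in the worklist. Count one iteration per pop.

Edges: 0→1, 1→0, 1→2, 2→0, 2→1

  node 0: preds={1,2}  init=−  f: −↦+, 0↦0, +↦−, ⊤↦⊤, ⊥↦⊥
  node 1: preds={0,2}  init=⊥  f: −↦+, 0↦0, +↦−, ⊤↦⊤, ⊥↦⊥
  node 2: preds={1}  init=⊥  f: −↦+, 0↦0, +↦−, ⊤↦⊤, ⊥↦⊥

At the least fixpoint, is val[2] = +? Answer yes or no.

no

Worklist (9 pops):
  #1 pop 0: in=⊥ → − (no change)
  #2 pop 1: in=− → + (was ⊥); enqueue [0]
  #3 pop 2: in=+ → − (was ⊥); enqueue [1]
  #4 pop 0: in=⊤ → ⊤ (was −); enqueue []
  #5 pop 1: in=⊤ → ⊤ (was +); enqueue [0,2]
  #6 pop 0: in=⊤ → ⊤ (no change)
  #7 pop 2: in=⊤ → ⊤ (was −); enqueue [0,1]
  #8 pop 0: in=⊤ → ⊤ (no change)
  #9 pop 1: in=⊤ → ⊤ (no change)

Fixpoint:
  val[0] = ⊤
  val[1] = ⊤
  val[2] = ⊤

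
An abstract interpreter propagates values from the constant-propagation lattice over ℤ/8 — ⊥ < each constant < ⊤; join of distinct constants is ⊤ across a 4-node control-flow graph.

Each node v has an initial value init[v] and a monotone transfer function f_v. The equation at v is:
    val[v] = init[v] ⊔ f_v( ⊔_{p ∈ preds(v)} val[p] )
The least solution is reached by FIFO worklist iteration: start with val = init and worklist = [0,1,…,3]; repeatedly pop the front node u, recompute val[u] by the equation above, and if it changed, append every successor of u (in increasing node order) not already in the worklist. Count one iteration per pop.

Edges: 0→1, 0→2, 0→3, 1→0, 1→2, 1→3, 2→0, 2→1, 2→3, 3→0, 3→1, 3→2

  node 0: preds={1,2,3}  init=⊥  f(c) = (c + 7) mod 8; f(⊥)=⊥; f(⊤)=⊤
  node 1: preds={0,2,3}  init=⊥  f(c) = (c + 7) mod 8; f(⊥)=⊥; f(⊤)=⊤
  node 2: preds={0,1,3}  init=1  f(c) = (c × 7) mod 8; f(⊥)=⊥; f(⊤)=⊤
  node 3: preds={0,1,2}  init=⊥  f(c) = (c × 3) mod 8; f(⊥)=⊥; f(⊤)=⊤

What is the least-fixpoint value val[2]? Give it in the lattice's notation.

⊤

Trace (8 dequeues):
  [1] u=0 | in 1 | out 0 | prev ⊥ | push {}
  [2] u=1 | in ⊤ | out ⊤ | prev ⊥ | push {0}
  [3] u=2 | in ⊤ | out ⊤ | prev 1 | push {1}
  [4] u=3 | in ⊤ | out ⊤ | prev ⊥ | push {2}
  [5] u=0 | in ⊤ | out ⊤ | prev 0 | push {3}
  [6] u=1 | in ⊤ | out ⊤ | ==
  [7] u=2 | in ⊤ | out ⊤ | ==
  [8] u=3 | in ⊤ | out ⊤ | ==

Converged values:
  [0] ⊤
  [1] ⊤
  [2] ⊤
  [3] ⊤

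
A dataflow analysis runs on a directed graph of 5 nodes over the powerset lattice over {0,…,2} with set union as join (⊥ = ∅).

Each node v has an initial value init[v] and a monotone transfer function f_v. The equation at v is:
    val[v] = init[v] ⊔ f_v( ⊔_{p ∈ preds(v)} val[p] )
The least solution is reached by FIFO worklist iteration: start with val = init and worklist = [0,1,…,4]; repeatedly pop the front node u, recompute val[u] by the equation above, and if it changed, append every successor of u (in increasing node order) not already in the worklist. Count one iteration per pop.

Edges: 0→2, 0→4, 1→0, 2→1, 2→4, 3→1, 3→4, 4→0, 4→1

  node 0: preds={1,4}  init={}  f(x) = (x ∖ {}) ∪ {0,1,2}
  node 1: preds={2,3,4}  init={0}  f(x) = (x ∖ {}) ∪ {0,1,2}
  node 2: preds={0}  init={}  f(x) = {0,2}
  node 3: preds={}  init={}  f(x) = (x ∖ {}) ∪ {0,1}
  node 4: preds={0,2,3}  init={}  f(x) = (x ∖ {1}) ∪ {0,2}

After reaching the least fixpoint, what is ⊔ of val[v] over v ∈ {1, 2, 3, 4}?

{0,1,2}

Iteration log — 7 steps:
  step 1. node 0  ⊔preds={0}  new={0,1,2}  old={}  +wl: 
  step 2. node 1  ⊔preds={}  new={0,1,2}  old={0}  +wl: 0
  step 3. node 2  ⊔preds={0,1,2}  new={0,2}  old={}  +wl: 1
  step 4. node 3  ⊔preds={}  new={0,1}  old={}  +wl: 
  step 5. node 4  ⊔preds={0,1,2}  new={0,2}  old={}  +wl: 
  step 6. node 0  ⊔preds={0,1,2}  new={0,1,2}  stable
  step 7. node 1  ⊔preds={0,1,2}  new={0,1,2}  stable

Least fixpoint reached:
  node 0: {0,1,2}
  node 1: {0,1,2}
  node 2: {0,2}
  node 3: {0,1}
  node 4: {0,2}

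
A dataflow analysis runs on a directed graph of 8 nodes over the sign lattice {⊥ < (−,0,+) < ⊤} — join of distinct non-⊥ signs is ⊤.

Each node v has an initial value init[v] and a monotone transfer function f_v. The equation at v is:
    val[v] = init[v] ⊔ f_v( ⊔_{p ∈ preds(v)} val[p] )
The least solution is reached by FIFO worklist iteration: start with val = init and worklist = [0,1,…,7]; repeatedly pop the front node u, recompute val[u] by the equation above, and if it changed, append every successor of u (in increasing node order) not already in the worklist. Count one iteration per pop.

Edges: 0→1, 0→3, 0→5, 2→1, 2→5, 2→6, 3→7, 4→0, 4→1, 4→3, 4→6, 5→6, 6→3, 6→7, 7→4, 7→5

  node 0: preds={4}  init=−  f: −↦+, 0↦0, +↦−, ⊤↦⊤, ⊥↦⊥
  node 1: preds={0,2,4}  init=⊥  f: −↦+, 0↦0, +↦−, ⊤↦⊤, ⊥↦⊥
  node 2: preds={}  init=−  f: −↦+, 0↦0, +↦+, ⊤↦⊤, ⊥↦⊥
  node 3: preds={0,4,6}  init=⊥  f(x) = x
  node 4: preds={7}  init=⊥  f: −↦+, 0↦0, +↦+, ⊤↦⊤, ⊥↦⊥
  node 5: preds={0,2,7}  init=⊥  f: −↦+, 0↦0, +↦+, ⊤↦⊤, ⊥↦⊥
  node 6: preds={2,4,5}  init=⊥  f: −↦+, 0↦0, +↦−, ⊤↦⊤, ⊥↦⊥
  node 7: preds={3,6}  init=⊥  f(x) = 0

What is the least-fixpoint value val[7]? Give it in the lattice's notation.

0

Trace (17 dequeues):
  [1] u=0 | in ⊥ | out − | ==
  [2] u=1 | in − | out + | prev ⊥ | push {}
  [3] u=2 | in ⊥ | out − | ==
  [4] u=3 | in − | out − | prev ⊥ | push {}
  [5] u=4 | in ⊥ | out ⊥ | ==
  [6] u=5 | in − | out + | prev ⊥ | push {}
  [7] u=6 | in ⊤ | out ⊤ | prev ⊥ | push {3}
  [8] u=7 | in ⊤ | out 0 | prev ⊥ | push {4,5}
  [9] u=3 | in ⊤ | out ⊤ | prev − | push {7}
  [10] u=4 | in 0 | out 0 | prev ⊥ | push {0,1,3,6}
  [11] u=5 | in ⊤ | out ⊤ | prev + | push {}
  [12] u=7 | in ⊤ | out 0 | ==
  [13] u=0 | in 0 | out ⊤ | prev − | push {5}
  [14] u=1 | in ⊤ | out ⊤ | prev + | push {}
  [15] u=3 | in ⊤ | out ⊤ | ==
  [16] u=6 | in ⊤ | out ⊤ | ==
  [17] u=5 | in ⊤ | out ⊤ | ==

Converged values:
  [0] ⊤
  [1] ⊤
  [2] −
  [3] ⊤
  [4] 0
  [5] ⊤
  [6] ⊤
  [7] 0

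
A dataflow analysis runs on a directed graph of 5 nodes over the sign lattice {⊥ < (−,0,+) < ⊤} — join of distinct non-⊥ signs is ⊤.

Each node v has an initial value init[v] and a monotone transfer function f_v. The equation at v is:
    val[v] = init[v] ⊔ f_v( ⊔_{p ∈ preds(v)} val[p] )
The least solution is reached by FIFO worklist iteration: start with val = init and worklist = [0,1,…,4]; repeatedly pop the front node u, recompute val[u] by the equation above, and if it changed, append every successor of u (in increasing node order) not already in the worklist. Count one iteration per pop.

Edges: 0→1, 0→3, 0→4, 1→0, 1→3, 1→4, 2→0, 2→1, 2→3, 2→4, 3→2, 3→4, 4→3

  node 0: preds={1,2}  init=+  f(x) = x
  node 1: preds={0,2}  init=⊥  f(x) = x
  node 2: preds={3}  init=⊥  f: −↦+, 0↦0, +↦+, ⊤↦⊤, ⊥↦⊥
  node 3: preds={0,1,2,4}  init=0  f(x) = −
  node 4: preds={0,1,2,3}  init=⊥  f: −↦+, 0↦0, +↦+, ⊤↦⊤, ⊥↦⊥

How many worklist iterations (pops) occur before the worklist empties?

12

Worklist (12 pops):
  #1 pop 0: in=⊥ → + (no change)
  #2 pop 1: in=+ → + (was ⊥); enqueue [0]
  #3 pop 2: in=0 → 0 (was ⊥); enqueue [1]
  #4 pop 3: in=⊤ → ⊤ (was 0); enqueue [2]
  #5 pop 4: in=⊤ → ⊤ (was ⊥); enqueue [3]
  #6 pop 0: in=⊤ → ⊤ (was +); enqueue [4]
  #7 pop 1: in=⊤ → ⊤ (was +); enqueue [0]
  #8 pop 2: in=⊤ → ⊤ (was 0); enqueue [1]
  #9 pop 3: in=⊤ → ⊤ (no change)
  #10 pop 4: in=⊤ → ⊤ (no change)
  #11 pop 0: in=⊤ → ⊤ (no change)
  #12 pop 1: in=⊤ → ⊤ (no change)

Fixpoint:
  val[0] = ⊤
  val[1] = ⊤
  val[2] = ⊤
  val[3] = ⊤
  val[4] = ⊤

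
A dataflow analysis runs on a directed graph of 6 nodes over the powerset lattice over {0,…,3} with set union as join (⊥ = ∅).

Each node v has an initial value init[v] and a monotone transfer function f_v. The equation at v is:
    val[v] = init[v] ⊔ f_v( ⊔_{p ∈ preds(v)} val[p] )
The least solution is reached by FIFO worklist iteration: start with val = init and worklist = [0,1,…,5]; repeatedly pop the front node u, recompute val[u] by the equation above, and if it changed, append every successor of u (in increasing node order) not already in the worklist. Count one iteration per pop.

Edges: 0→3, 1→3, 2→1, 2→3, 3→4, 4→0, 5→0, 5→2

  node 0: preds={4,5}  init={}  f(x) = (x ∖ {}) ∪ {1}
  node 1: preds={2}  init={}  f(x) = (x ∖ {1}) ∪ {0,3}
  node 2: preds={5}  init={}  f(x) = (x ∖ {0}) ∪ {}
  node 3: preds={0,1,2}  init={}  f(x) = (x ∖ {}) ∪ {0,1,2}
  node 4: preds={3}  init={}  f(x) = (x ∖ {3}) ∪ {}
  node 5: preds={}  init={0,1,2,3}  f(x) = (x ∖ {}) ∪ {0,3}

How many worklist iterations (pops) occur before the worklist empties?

Iteration log — 9 steps:
  step 1. node 0  ⊔preds={0,1,2,3}  new={0,1,2,3}  old={}  +wl: 
  step 2. node 1  ⊔preds={}  new={0,3}  old={}  +wl: 
  step 3. node 2  ⊔preds={0,1,2,3}  new={1,2,3}  old={}  +wl: 1
  step 4. node 3  ⊔preds={0,1,2,3}  new={0,1,2,3}  old={}  +wl: 
  step 5. node 4  ⊔preds={0,1,2,3}  new={0,1,2}  old={}  +wl: 0
  step 6. node 5  ⊔preds={}  new={0,1,2,3}  stable
  step 7. node 1  ⊔preds={1,2,3}  new={0,2,3}  old={0,3}  +wl: 3
  step 8. node 0  ⊔preds={0,1,2,3}  new={0,1,2,3}  stable
  step 9. node 3  ⊔preds={0,1,2,3}  new={0,1,2,3}  stable

Least fixpoint reached:
  node 0: {0,1,2,3}
  node 1: {0,2,3}
  node 2: {1,2,3}
  node 3: {0,1,2,3}
  node 4: {0,1,2}
  node 5: {0,1,2,3}

9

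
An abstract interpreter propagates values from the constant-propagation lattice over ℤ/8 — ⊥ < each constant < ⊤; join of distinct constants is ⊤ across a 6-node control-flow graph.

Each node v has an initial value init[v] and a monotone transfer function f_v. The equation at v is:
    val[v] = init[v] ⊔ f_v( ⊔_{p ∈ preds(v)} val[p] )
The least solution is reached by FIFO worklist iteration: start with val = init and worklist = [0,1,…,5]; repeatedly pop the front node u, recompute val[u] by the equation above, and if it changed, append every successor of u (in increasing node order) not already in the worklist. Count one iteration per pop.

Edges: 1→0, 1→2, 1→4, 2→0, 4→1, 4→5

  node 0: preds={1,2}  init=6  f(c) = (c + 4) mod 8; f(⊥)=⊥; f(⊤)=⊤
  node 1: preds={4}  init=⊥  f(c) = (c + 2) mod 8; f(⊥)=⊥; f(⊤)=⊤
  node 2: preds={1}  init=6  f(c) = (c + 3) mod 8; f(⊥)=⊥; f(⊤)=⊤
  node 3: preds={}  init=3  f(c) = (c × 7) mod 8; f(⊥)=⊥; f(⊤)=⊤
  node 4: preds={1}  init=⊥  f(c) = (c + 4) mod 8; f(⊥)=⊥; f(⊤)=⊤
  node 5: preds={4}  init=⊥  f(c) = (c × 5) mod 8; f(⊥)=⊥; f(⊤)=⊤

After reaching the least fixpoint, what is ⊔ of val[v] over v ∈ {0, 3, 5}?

Trace (6 dequeues):
  [1] u=0 | in 6 | out ⊤ | prev 6 | push {}
  [2] u=1 | in ⊥ | out ⊥ | ==
  [3] u=2 | in ⊥ | out 6 | ==
  [4] u=3 | in ⊥ | out 3 | ==
  [5] u=4 | in ⊥ | out ⊥ | ==
  [6] u=5 | in ⊥ | out ⊥ | ==

Converged values:
  [0] ⊤
  [1] ⊥
  [2] 6
  [3] 3
  [4] ⊥
  [5] ⊥

⊤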